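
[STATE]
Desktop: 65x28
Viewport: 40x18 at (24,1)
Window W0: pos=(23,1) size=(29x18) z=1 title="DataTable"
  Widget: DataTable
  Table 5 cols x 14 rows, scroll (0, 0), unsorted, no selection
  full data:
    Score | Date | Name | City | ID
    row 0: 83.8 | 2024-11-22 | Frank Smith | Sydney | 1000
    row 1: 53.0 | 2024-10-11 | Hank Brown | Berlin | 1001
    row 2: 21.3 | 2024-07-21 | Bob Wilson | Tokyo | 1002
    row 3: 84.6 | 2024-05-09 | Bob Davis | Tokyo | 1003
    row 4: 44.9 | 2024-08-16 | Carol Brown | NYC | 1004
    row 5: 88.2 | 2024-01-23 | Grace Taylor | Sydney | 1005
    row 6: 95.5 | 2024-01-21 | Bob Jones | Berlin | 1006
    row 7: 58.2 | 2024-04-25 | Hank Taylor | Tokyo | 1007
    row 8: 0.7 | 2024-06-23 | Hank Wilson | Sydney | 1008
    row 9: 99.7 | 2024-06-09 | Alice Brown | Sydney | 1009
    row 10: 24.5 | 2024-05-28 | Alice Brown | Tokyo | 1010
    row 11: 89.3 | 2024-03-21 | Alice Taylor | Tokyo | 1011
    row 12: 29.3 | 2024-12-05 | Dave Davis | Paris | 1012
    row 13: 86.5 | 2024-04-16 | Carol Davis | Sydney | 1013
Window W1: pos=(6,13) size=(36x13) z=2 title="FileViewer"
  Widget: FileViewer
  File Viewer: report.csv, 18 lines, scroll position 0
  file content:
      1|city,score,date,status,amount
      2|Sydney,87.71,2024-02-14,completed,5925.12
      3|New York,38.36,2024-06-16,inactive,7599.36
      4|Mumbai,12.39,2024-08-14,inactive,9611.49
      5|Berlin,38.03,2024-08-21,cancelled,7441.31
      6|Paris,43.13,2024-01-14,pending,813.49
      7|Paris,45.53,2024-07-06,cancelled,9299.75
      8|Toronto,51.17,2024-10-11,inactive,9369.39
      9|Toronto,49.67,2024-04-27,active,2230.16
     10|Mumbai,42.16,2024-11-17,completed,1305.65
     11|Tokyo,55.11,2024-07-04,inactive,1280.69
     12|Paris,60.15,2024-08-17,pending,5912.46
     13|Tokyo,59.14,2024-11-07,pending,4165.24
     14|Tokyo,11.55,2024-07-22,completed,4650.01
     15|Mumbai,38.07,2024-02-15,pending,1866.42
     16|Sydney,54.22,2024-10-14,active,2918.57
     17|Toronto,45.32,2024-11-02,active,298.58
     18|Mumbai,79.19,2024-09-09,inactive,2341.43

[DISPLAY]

━━━━━━━━━━━━━━━━━━━━━━━━━━━┓            
 DataTable                 ┃            
───────────────────────────┨            
Score│Date      │Name      ┃            
─────┼──────────┼──────────┃            
83.8 │2024-11-22│Frank Smit┃            
53.0 │2024-10-11│Hank Brown┃            
21.3 │2024-07-21│Bob Wilson┃            
84.6 │2024-05-09│Bob Davis ┃            
44.9 │2024-08-16│Carol Brow┃            
88.2 │2024-01-23│Grace Tayl┃            
95.5 │2024-01-21│Bob Jones ┃            
━━━━━━━━━━━━━━━━━┓ank Taylo┃            
                 ┃ank Wilso┃            
─────────────────┨lice Brow┃            
tatus,amount    ▲┃lice Brow┃            
-02-14,completed█┃lice Tayl┃            
24-06-16,inactiv░┃━━━━━━━━━┛            


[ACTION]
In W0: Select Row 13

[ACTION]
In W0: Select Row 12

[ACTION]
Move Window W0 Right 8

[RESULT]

       ┏━━━━━━━━━━━━━━━━━━━━━━━━━━━┓    
       ┃ DataTable                 ┃    
       ┠───────────────────────────┨    
       ┃Score│Date      │Name      ┃    
       ┃─────┼──────────┼──────────┃    
       ┃83.8 │2024-11-22│Frank Smit┃    
       ┃53.0 │2024-10-11│Hank Brown┃    
       ┃21.3 │2024-07-21│Bob Wilson┃    
       ┃84.6 │2024-05-09│Bob Davis ┃    
       ┃44.9 │2024-08-16│Carol Brow┃    
       ┃88.2 │2024-01-23│Grace Tayl┃    
       ┃95.5 │2024-01-21│Bob Jones ┃    
━━━━━━━━━━━━━━━━━┓-04-25│Hank Taylo┃    
                 ┃-06-23│Hank Wilso┃    
─────────────────┨-06-09│Alice Brow┃    
tatus,amount    ▲┃-05-28│Alice Brow┃    
-02-14,completed█┃-03-21│Alice Tayl┃    
24-06-16,inactiv░┃━━━━━━━━━━━━━━━━━┛    


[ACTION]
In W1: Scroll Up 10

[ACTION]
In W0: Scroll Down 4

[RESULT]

       ┏━━━━━━━━━━━━━━━━━━━━━━━━━━━┓    
       ┃ DataTable                 ┃    
       ┠───────────────────────────┨    
       ┃Score│Date      │Name      ┃    
       ┃─────┼──────────┼──────────┃    
       ┃21.3 │2024-07-21│Bob Wilson┃    
       ┃84.6 │2024-05-09│Bob Davis ┃    
       ┃44.9 │2024-08-16│Carol Brow┃    
       ┃88.2 │2024-01-23│Grace Tayl┃    
       ┃95.5 │2024-01-21│Bob Jones ┃    
       ┃58.2 │2024-04-25│Hank Taylo┃    
       ┃0.7  │2024-06-23│Hank Wilso┃    
━━━━━━━━━━━━━━━━━┓-06-09│Alice Brow┃    
                 ┃-05-28│Alice Brow┃    
─────────────────┨-03-21│Alice Tayl┃    
tatus,amount    ▲┃-12-05│Dave Davis┃    
-02-14,completed█┃-04-16│Carol Davi┃    
24-06-16,inactiv░┃━━━━━━━━━━━━━━━━━┛    


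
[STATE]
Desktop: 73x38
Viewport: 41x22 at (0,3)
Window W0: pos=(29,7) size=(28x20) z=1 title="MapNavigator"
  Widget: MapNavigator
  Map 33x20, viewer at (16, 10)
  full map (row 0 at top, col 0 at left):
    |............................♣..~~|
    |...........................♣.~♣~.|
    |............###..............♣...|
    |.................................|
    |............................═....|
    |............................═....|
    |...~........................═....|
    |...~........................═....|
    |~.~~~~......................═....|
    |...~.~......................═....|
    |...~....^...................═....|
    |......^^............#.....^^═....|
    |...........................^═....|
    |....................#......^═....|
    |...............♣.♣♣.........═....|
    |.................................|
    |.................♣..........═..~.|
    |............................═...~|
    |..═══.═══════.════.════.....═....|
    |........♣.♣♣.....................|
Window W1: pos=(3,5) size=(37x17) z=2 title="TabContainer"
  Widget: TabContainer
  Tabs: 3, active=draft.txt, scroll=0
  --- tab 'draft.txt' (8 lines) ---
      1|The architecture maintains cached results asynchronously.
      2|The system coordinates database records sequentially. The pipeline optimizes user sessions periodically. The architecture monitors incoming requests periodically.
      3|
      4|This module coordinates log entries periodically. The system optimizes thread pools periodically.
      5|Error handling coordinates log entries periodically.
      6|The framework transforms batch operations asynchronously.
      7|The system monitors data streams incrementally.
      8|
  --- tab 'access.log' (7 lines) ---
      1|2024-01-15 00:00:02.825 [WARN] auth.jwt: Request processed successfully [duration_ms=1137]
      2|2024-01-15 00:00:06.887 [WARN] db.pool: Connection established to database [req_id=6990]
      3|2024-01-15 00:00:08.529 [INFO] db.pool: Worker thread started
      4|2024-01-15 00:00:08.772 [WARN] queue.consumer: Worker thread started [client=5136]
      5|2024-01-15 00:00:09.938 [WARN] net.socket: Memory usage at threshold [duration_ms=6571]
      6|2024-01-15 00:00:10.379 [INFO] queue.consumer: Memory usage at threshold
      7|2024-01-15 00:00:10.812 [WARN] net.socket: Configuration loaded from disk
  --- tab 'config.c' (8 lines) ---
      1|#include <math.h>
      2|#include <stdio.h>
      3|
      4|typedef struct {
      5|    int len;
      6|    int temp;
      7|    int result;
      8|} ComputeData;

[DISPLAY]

                                         
                                         
   ┏━━━━━━━━━━━━━━━━━━━━━━━━━━━━━━━━━━━┓ 
   ┃ TabContainer                      ┃ 
   ┠───────────────────────────────────┨━
   ┃[draft.txt]│ access.log │ config.c ┃t
   ┃───────────────────────────────────┃─
   ┃The architecture maintains cached r┃#
   ┃The system coordinates database rec┃.
   ┃                                   ┃.
   ┃This module coordinates log entries┃.
   ┃Error handling coordinates log entr┃.
   ┃The framework transforms batch oper┃.
   ┃The system monitors data streams in┃.
   ┃                                   ┃.
   ┃                                   ┃.
   ┃                                   ┃.
   ┃                                   ┃.
   ┗━━━━━━━━━━━━━━━━━━━━━━━━━━━━━━━━━━━┛.
                             ┃...........
                             ┃...........
                             ┃...........


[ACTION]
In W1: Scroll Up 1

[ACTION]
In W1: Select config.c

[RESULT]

                                         
                                         
   ┏━━━━━━━━━━━━━━━━━━━━━━━━━━━━━━━━━━━┓ 
   ┃ TabContainer                      ┃ 
   ┠───────────────────────────────────┨━
   ┃ draft.txt │ access.log │[config.c]┃t
   ┃───────────────────────────────────┃─
   ┃#include <math.h>                  ┃#
   ┃#include <stdio.h>                 ┃.
   ┃                                   ┃.
   ┃typedef struct {                   ┃.
   ┃    int len;                       ┃.
   ┃    int temp;                      ┃.
   ┃    int result;                    ┃.
   ┃} ComputeData;                     ┃.
   ┃                                   ┃.
   ┃                                   ┃.
   ┃                                   ┃.
   ┗━━━━━━━━━━━━━━━━━━━━━━━━━━━━━━━━━━━┛.
                             ┃...........
                             ┃...........
                             ┃...........


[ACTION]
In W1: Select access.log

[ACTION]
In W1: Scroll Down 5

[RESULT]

                                         
                                         
   ┏━━━━━━━━━━━━━━━━━━━━━━━━━━━━━━━━━━━┓ 
   ┃ TabContainer                      ┃ 
   ┠───────────────────────────────────┨━
   ┃ draft.txt │[access.log]│ config.c ┃t
   ┃───────────────────────────────────┃─
   ┃2024-01-15 00:00:10.379 [INFO] queu┃#
   ┃2024-01-15 00:00:10.812 [WARN] net.┃.
   ┃                                   ┃.
   ┃                                   ┃.
   ┃                                   ┃.
   ┃                                   ┃.
   ┃                                   ┃.
   ┃                                   ┃.
   ┃                                   ┃.
   ┃                                   ┃.
   ┃                                   ┃.
   ┗━━━━━━━━━━━━━━━━━━━━━━━━━━━━━━━━━━━┛.
                             ┃...........
                             ┃...........
                             ┃...........


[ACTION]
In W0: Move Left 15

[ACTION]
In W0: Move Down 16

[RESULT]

                                         
                                         
   ┏━━━━━━━━━━━━━━━━━━━━━━━━━━━━━━━━━━━┓ 
   ┃ TabContainer                      ┃ 
   ┠───────────────────────────────────┨━
   ┃ draft.txt │[access.log]│ config.c ┃t
   ┃───────────────────────────────────┃─
   ┃2024-01-15 00:00:10.379 [INFO] queu┃ 
   ┃2024-01-15 00:00:10.812 [WARN] net.┃ 
   ┃                                   ┃ 
   ┃                                   ┃ 
   ┃                                   ┃ 
   ┃                                   ┃ 
   ┃                                   ┃ 
   ┃                                   ┃ 
   ┃                                   ┃ 
   ┃                                   ┃ 
   ┃                                   ┃ 
   ┗━━━━━━━━━━━━━━━━━━━━━━━━━━━━━━━━━━━┛ 
                             ┃           
                             ┃           
                             ┃           


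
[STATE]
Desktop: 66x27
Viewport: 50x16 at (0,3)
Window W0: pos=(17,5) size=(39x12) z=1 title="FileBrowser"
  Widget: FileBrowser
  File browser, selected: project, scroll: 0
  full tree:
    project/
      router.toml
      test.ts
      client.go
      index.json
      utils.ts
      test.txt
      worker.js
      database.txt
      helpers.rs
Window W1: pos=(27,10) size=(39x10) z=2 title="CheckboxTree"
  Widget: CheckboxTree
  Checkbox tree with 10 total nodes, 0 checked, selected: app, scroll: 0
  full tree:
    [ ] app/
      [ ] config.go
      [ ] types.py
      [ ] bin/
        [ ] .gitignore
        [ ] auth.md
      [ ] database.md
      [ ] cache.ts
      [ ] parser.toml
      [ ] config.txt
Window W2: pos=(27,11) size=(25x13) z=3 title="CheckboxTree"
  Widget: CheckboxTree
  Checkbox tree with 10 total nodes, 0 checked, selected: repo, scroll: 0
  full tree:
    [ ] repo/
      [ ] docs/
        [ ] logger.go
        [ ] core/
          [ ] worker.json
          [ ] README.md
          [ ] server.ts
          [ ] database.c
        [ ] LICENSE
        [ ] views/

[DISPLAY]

                                                  
                                                  
                 ┏━━━━━━━━━━━━━━━━━━━━━━━━━━━━━━━━
                 ┃ FileBrowser                    
                 ┠────────────────────────────────
                 ┃> [-] project/                  
                 ┃    router.toml                 
                 ┃    test.┏━━━━━━━━━━━━━━━━━━━━━━
                 ┃    clien┏━━━━━━━━━━━━━━━━━━━━━━
                 ┃    index┃ CheckboxTree         
                 ┃    utils┠──────────────────────
                 ┃    test.┃>[ ] repo/            
                 ┃    worke┃   [ ] docs/          
                 ┗━━━━━━━━━┃     [ ] logger.go    
                           ┃     [ ] core/        
                           ┃       [ ] worker.json


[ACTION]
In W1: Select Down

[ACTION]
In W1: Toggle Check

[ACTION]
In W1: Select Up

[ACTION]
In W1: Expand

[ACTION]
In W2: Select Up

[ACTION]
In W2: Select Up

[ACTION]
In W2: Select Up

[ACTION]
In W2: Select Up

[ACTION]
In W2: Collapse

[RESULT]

                                                  
                                                  
                 ┏━━━━━━━━━━━━━━━━━━━━━━━━━━━━━━━━
                 ┃ FileBrowser                    
                 ┠────────────────────────────────
                 ┃> [-] project/                  
                 ┃    router.toml                 
                 ┃    test.┏━━━━━━━━━━━━━━━━━━━━━━
                 ┃    clien┏━━━━━━━━━━━━━━━━━━━━━━
                 ┃    index┃ CheckboxTree         
                 ┃    utils┠──────────────────────
                 ┃    test.┃>[ ] repo/            
                 ┃    worke┃                      
                 ┗━━━━━━━━━┃                      
                           ┃                      
                           ┃                      


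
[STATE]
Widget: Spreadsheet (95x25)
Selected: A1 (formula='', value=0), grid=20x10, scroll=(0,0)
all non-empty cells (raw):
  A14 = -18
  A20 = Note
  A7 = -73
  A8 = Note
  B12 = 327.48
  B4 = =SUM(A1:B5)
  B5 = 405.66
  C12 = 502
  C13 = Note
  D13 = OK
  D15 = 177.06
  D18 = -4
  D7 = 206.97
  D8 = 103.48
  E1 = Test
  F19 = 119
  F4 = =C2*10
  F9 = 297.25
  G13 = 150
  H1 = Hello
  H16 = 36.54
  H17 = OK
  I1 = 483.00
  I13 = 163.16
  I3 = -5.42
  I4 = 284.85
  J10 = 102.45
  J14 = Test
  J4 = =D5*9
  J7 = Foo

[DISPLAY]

A1:                                                                                            
       A       B       C       D       E       F       G       H       I       J               
-----------------------------------------------------------------------------------------------
  1      [0]       0       0       0Test           0       0Hello        483       0           
  2        0       0       0       0       0       0       0       0       0       0           
  3        0       0       0       0       0       0       0       0   -5.42       0           
  4        0#CIRC!         0       0       0       0       0       0  284.85       0           
  5        0  405.66       0       0       0       0       0       0       0       0           
  6        0       0       0       0       0       0       0       0       0       0           
  7      -73       0       0  206.97       0       0       0       0       0Foo                
  8 Note           0       0  103.48       0       0       0       0       0       0           
  9        0       0       0       0       0  297.25       0       0       0       0           
 10        0       0       0       0       0       0       0       0       0  102.45           
 11        0       0       0       0       0       0       0       0       0       0           
 12        0  327.48     502       0       0       0       0       0       0       0           
 13        0       0Note    OK             0       0     150       0  163.16       0           
 14      -18       0       0       0       0       0       0       0       0Test               
 15        0       0       0  177.06       0       0       0       0       0       0           
 16        0       0       0       0       0       0       0   36.54       0       0           
 17        0       0       0       0       0       0       0OK             0       0           
 18        0       0       0      -4       0       0       0       0       0       0           
 19        0       0       0       0       0     119       0       0       0       0           
 20 Note           0       0       0       0       0       0       0       0       0           
                                                                                               
                                                                                               


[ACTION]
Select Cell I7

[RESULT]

I7:                                                                                            
       A       B       C       D       E       F       G       H       I       J               
-----------------------------------------------------------------------------------------------
  1        0       0       0       0Test           0       0Hello        483       0           
  2        0       0       0       0       0       0       0       0       0       0           
  3        0       0       0       0       0       0       0       0   -5.42       0           
  4        0#CIRC!         0       0       0       0       0       0  284.85       0           
  5        0  405.66       0       0       0       0       0       0       0       0           
  6        0       0       0       0       0       0       0       0       0       0           
  7      -73       0       0  206.97       0       0       0       0     [0]Foo                
  8 Note           0       0  103.48       0       0       0       0       0       0           
  9        0       0       0       0       0  297.25       0       0       0       0           
 10        0       0       0       0       0       0       0       0       0  102.45           
 11        0       0       0       0       0       0       0       0       0       0           
 12        0  327.48     502       0       0       0       0       0       0       0           
 13        0       0Note    OK             0       0     150       0  163.16       0           
 14      -18       0       0       0       0       0       0       0       0Test               
 15        0       0       0  177.06       0       0       0       0       0       0           
 16        0       0       0       0       0       0       0   36.54       0       0           
 17        0       0       0       0       0       0       0OK             0       0           
 18        0       0       0      -4       0       0       0       0       0       0           
 19        0       0       0       0       0     119       0       0       0       0           
 20 Note           0       0       0       0       0       0       0       0       0           
                                                                                               
                                                                                               


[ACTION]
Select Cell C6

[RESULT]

C6:                                                                                            
       A       B       C       D       E       F       G       H       I       J               
-----------------------------------------------------------------------------------------------
  1        0       0       0       0Test           0       0Hello        483       0           
  2        0       0       0       0       0       0       0       0       0       0           
  3        0       0       0       0       0       0       0       0   -5.42       0           
  4        0#CIRC!         0       0       0       0       0       0  284.85       0           
  5        0  405.66       0       0       0       0       0       0       0       0           
  6        0       0     [0]       0       0       0       0       0       0       0           
  7      -73       0       0  206.97       0       0       0       0       0Foo                
  8 Note           0       0  103.48       0       0       0       0       0       0           
  9        0       0       0       0       0  297.25       0       0       0       0           
 10        0       0       0       0       0       0       0       0       0  102.45           
 11        0       0       0       0       0       0       0       0       0       0           
 12        0  327.48     502       0       0       0       0       0       0       0           
 13        0       0Note    OK             0       0     150       0  163.16       0           
 14      -18       0       0       0       0       0       0       0       0Test               
 15        0       0       0  177.06       0       0       0       0       0       0           
 16        0       0       0       0       0       0       0   36.54       0       0           
 17        0       0       0       0       0       0       0OK             0       0           
 18        0       0       0      -4       0       0       0       0       0       0           
 19        0       0       0       0       0     119       0       0       0       0           
 20 Note           0       0       0       0       0       0       0       0       0           
                                                                                               
                                                                                               


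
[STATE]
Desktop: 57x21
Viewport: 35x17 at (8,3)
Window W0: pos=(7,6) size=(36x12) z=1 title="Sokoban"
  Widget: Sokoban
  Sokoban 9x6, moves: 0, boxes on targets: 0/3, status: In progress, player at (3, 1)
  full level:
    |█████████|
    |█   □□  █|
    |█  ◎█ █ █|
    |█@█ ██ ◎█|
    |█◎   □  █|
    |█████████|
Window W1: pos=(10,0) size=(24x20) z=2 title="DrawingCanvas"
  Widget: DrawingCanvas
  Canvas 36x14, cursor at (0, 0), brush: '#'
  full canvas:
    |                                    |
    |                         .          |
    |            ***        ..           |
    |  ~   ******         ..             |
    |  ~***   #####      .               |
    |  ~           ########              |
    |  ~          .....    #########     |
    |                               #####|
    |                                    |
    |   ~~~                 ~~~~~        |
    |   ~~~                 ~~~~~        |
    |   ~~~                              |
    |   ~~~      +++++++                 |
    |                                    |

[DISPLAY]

  ┃+                     ┃         
  ┃                      ┃         
  ┃            ***       ┃         
━━┃  ~   ******         .┃━━━━━━━━┓
 S┃  ~***   #####      . ┃        ┃
──┃  ~           ########┃────────┨
██┃  ~          .....    ┃        ┃
█ ┃                      ┃        ┃
█ ┃                      ┃        ┃
█@┃   ~~~                ┃        ┃
█◎┃   ~~~                ┃        ┃
██┃   ~~~                ┃        ┃
Mo┃   ~~~      +++++++   ┃        ┃
  ┃                      ┃        ┃
━━┃                      ┃━━━━━━━━┛
  ┃                      ┃         
  ┗━━━━━━━━━━━━━━━━━━━━━━┛         


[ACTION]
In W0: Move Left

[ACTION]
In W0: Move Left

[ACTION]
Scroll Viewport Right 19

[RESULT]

           ┃                       
           ┃                       
 ***       ┃                       
*         .┃━━━━━━━━┓              
###      . ┃        ┃              
   ########┃────────┨              
  .....    ┃        ┃              
           ┃        ┃              
           ┃        ┃              
           ┃        ┃              
           ┃        ┃              
           ┃        ┃              
 +++++++   ┃        ┃              
           ┃        ┃              
           ┃━━━━━━━━┛              
           ┃                       
━━━━━━━━━━━┛                       


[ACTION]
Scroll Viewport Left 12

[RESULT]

┃+                     ┃           
┃                      ┃           
┃            ***       ┃           
┃  ~   ******         .┃━━━━━━━━┓  
┃  ~***   #####      . ┃        ┃  
┃  ~           ########┃────────┨  
┃  ~          .....    ┃        ┃  
┃                      ┃        ┃  
┃                      ┃        ┃  
┃   ~~~                ┃        ┃  
┃   ~~~                ┃        ┃  
┃   ~~~                ┃        ┃  
┃   ~~~      +++++++   ┃        ┃  
┃                      ┃        ┃  
┃                      ┃━━━━━━━━┛  
┃                      ┃           
┗━━━━━━━━━━━━━━━━━━━━━━┛           


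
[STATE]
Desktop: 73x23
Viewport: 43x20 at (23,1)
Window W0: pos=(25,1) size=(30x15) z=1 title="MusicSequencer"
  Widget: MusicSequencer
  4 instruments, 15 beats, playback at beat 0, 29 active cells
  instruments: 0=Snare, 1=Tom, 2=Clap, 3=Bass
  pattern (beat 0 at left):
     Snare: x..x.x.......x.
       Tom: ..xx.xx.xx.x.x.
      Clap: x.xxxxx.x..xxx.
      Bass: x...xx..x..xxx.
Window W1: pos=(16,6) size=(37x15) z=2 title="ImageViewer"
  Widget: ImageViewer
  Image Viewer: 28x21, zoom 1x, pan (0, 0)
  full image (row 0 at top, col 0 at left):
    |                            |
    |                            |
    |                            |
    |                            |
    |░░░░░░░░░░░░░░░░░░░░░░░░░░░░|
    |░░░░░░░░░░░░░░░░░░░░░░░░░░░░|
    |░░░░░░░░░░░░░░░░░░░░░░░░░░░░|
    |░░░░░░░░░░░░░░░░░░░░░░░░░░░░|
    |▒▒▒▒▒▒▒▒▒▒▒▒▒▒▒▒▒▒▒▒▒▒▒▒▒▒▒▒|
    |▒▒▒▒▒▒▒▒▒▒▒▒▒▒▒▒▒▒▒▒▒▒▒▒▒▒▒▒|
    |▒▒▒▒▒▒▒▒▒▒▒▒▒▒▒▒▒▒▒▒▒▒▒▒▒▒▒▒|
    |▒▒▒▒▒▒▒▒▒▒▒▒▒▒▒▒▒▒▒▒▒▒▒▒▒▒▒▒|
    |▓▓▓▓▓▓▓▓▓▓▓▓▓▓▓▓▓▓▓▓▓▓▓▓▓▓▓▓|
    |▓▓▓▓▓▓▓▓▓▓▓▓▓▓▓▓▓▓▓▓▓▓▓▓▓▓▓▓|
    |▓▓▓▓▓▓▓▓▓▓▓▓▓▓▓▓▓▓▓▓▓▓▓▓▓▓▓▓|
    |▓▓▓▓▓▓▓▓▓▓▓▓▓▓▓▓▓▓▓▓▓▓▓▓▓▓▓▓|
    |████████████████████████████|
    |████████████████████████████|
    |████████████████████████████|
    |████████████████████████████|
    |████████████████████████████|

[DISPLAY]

  ┏━━━━━━━━━━━━━━━━━━━━━━━━━━━━┓           
  ┃ MusicSequencer             ┃           
  ┠────────────────────────────┨           
  ┃      ▼12345678901234       ┃           
  ┃ Snare█··█·█·······█·       ┃           
━━━━━━━━━━━━━━━━━━━━━━━━━━━━━┓ ┃           
Viewer                       ┃ ┃           
─────────────────────────────┨ ┃           
                             ┃ ┃           
                             ┃ ┃           
                             ┃ ┃           
                             ┃ ┃           
░░░░░░░░░░░░░░░░░░░░░░       ┃ ┃           
░░░░░░░░░░░░░░░░░░░░░░       ┃ ┃           
░░░░░░░░░░░░░░░░░░░░░░       ┃━┛           
░░░░░░░░░░░░░░░░░░░░░░       ┃             
▒▒▒▒▒▒▒▒▒▒▒▒▒▒▒▒▒▒▒▒▒▒       ┃             
▒▒▒▒▒▒▒▒▒▒▒▒▒▒▒▒▒▒▒▒▒▒       ┃             
▒▒▒▒▒▒▒▒▒▒▒▒▒▒▒▒▒▒▒▒▒▒       ┃             
━━━━━━━━━━━━━━━━━━━━━━━━━━━━━┛             


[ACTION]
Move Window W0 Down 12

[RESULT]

                                           
                                           
                                           
                                           
                                           
━━━━━━━━━━━━━━━━━━━━━━━━━━━━━┓             
Viewer                       ┃             
─────────────────────────────┨━┓           
                             ┃ ┃           
                             ┃─┨           
                             ┃ ┃           
                             ┃ ┃           
░░░░░░░░░░░░░░░░░░░░░░       ┃ ┃           
░░░░░░░░░░░░░░░░░░░░░░       ┃ ┃           
░░░░░░░░░░░░░░░░░░░░░░       ┃ ┃           
░░░░░░░░░░░░░░░░░░░░░░       ┃ ┃           
▒▒▒▒▒▒▒▒▒▒▒▒▒▒▒▒▒▒▒▒▒▒       ┃ ┃           
▒▒▒▒▒▒▒▒▒▒▒▒▒▒▒▒▒▒▒▒▒▒       ┃ ┃           
▒▒▒▒▒▒▒▒▒▒▒▒▒▒▒▒▒▒▒▒▒▒       ┃ ┃           
━━━━━━━━━━━━━━━━━━━━━━━━━━━━━┛ ┃           


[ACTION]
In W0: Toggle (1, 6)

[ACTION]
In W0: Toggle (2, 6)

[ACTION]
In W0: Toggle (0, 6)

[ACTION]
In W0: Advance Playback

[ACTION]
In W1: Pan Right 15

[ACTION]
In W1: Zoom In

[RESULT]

                                           
                                           
                                           
                                           
                                           
━━━━━━━━━━━━━━━━━━━━━━━━━━━━━┓             
Viewer                       ┃             
─────────────────────────────┨━┓           
                             ┃ ┃           
                             ┃─┨           
                             ┃ ┃           
                             ┃ ┃           
                             ┃ ┃           
                             ┃ ┃           
                             ┃ ┃           
                             ┃ ┃           
░░░░░░░░░░░░░░░░░░░░░░░░░░░░░┃ ┃           
░░░░░░░░░░░░░░░░░░░░░░░░░░░░░┃ ┃           
░░░░░░░░░░░░░░░░░░░░░░░░░░░░░┃ ┃           
━━━━━━━━━━━━━━━━━━━━━━━━━━━━━┛ ┃           


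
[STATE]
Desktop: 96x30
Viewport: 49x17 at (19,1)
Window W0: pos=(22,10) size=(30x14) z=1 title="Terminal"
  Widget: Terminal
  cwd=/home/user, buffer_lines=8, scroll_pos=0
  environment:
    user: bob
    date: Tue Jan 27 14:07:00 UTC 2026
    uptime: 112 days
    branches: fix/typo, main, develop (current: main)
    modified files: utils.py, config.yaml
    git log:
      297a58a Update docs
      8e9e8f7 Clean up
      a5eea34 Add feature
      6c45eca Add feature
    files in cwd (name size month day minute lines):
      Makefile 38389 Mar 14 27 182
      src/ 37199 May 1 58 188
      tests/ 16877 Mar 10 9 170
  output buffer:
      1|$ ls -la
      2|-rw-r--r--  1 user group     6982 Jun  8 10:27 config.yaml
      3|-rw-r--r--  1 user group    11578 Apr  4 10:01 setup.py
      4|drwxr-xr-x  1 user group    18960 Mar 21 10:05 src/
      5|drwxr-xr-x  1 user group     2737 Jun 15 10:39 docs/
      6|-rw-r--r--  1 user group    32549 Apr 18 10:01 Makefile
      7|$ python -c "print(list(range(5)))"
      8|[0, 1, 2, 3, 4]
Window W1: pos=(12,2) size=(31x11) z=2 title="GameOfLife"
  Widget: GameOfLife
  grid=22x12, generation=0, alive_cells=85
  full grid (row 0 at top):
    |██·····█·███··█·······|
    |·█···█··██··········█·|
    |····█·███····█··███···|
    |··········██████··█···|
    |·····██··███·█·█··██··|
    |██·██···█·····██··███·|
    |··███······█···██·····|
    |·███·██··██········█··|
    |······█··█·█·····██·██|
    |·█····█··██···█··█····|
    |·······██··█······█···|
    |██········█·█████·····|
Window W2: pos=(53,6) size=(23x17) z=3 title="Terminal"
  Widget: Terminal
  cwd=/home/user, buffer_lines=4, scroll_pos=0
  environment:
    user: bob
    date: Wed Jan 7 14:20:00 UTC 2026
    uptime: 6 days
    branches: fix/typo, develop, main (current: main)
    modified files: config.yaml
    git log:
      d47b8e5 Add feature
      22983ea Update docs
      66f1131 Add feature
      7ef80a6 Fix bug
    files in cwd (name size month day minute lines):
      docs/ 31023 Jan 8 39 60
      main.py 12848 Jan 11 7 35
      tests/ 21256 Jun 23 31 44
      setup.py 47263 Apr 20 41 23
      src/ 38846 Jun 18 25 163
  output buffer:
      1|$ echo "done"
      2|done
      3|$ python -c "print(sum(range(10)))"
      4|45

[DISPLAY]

                                                 
━━━━━━━━━━━━━━━━━━━━━━━┓                         
fLife                  ┃                         
───────────────────────┨                         
                       ┃                         
····██████··█···       ┃          ┏━━━━━━━━━━━━━━
█··███·█·█··██··       ┃          ┃ Terminal     
··█·····██··███·       ┃          ┠──────────────
·····█···██·····       ┃          ┃$ echo "done" 
█··██········█··       ┃━━━━━━━━┓ ┃done          
█··█·█·····██·██       ┃        ┃ ┃$ python -c "p
━━━━━━━━━━━━━━━━━━━━━━━┛────────┨ ┃45            
   ┃$ ls -la                    ┃ ┃$ █           
   ┃-rw-r--r--  1 user group    ┃ ┃              
   ┃-rw-r--r--  1 user group    ┃ ┃              
   ┃drwxr-xr-x  1 user group    ┃ ┃              
   ┃drwxr-xr-x  1 user group    ┃ ┃              


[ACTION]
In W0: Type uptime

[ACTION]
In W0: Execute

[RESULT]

                                                 
━━━━━━━━━━━━━━━━━━━━━━━┓                         
fLife                  ┃                         
───────────────────────┨                         
                       ┃                         
····██████··█···       ┃          ┏━━━━━━━━━━━━━━
█··███·█·█··██··       ┃          ┃ Terminal     
··█·····██··███·       ┃          ┠──────────────
·····█···██·····       ┃          ┃$ echo "done" 
█··██········█··       ┃━━━━━━━━┓ ┃done          
█··█·█·····██·██       ┃        ┃ ┃$ python -c "p
━━━━━━━━━━━━━━━━━━━━━━━┛────────┨ ┃45            
   ┃-rw-r--r--  1 user group    ┃ ┃$ █           
   ┃-rw-r--r--  1 user group    ┃ ┃              
   ┃drwxr-xr-x  1 user group    ┃ ┃              
   ┃drwxr-xr-x  1 user group    ┃ ┃              
   ┃-rw-r--r--  1 user group    ┃ ┃              


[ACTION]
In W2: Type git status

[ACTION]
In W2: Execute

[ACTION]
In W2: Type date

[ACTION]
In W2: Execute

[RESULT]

                                                 
━━━━━━━━━━━━━━━━━━━━━━━┓                         
fLife                  ┃                         
───────────────────────┨                         
                       ┃                         
····██████··█···       ┃          ┏━━━━━━━━━━━━━━
█··███·█·█··██··       ┃          ┃ Terminal     
··█·····██··███·       ┃          ┠──────────────
·····█···██·····       ┃          ┃$ echo "done" 
█··██········█··       ┃━━━━━━━━┓ ┃done          
█··█·█·····██·██       ┃        ┃ ┃$ python -c "p
━━━━━━━━━━━━━━━━━━━━━━━┛────────┨ ┃45            
   ┃-rw-r--r--  1 user group    ┃ ┃$ git status  
   ┃-rw-r--r--  1 user group    ┃ ┃On branch main
   ┃drwxr-xr-x  1 user group    ┃ ┃Changes not st
   ┃drwxr-xr-x  1 user group    ┃ ┃              
   ┃-rw-r--r--  1 user group    ┃ ┃        modifi
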